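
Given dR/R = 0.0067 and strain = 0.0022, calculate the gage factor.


GF = (dR/R) / epsilon
= 0.0067 / 0.0022
= 3.0455

3.0455


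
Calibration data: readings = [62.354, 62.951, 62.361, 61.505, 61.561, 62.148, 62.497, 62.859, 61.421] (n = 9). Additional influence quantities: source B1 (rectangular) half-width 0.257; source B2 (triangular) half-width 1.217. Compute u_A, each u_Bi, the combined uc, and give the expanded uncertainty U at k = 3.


mean = (62.354 + 62.951 + 62.361 + 61.505 + 61.561 + 62.148 + 62.497 + 62.859 + 61.421) / 9 = 62.18411111
s = sqrt(sum((x - mean)^2)/(n-1)) = 0.57388445
u_A = s / sqrt(n) = 0.57388445 / sqrt(9) = 0.19129482
u_B1 = 0.257 / sqrt(3) = 0.14837902
u_B2 = 1.217 / sqrt(6) = 0.49683817
uc = sqrt(0.19129482^2 + 0.14837902^2 + 0.49683817^2) = 0.55268274
U = k * uc = 3 * 0.55268274
U = 1.6580

1.6580


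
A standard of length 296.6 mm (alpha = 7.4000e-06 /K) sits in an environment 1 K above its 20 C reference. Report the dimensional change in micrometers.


dL = L * alpha * dT
= 296.6 * 7.4000e-06 * 1
= 0.0021948 mm
dL_um = 0.0021948 * 1000 = 2.1948 um

2.1948


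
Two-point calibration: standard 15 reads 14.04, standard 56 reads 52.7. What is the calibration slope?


slope = (y2 - y1) / (x2 - x1)
= (52.7 - 14.04) / (56 - 15)
= 38.6600 / 41
= 0.9429

0.9429


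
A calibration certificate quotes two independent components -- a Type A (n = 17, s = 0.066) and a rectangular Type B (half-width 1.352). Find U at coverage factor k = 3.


u_A = s / sqrt(n) = 0.066 / sqrt(17) = 0.016007351
u_B = half_width / sqrt(3) = 1.352 / sqrt(3) = 0.78057756
uc = sqrt(u_A^2 + u_B^2) = sqrt(0.016007351^2 + 0.78057756^2) = 0.78074167
U = k * uc = 3 * 0.78074167
U = 2.3422

2.3422


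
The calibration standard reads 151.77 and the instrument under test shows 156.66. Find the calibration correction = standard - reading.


Correction = standard - reading
= 151.77 - 156.66
= -4.8900

-4.8900


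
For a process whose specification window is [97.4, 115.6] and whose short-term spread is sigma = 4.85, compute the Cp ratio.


Cp = (USL - LSL) / (6 * sigma)
= (115.6 - 97.4) / (6 * 4.85)
= 18.2000 / 29.1000
= 0.6254

0.6254


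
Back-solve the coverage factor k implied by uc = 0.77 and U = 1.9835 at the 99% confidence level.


k = U / uc
k = 1.9835 / 0.77
k = 2.576

2.576


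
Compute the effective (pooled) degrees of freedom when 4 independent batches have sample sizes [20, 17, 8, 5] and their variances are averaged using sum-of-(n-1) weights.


nu = sum_i (n_i - 1)
nu = ((20 - 1) + (17 - 1) + (8 - 1) + (5 - 1))
nu = 19 + 16 + 7 + 4
nu = 46

46


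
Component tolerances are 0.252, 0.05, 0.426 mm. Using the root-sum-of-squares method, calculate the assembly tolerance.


RSS = sqrt(0.252^2 + 0.05^2 + 0.426^2)
= sqrt(0.24748)
= 0.4975

0.4975


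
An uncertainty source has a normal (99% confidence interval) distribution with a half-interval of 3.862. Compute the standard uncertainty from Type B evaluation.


u_B = half_width / 2.576
u_B = 3.862 / 2.576
u_B = 1.4992

1.4992


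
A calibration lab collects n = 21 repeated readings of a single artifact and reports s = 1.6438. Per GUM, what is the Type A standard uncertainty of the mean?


u_A = s / sqrt(n)
u_A = 1.6438 / sqrt(21)
u_A = 1.6438 / 4.5825757
u_A = 0.3587

0.3587


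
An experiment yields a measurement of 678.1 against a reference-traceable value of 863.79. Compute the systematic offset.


Systematic error = measured - true
= 678.1 - 863.79
= -185.6900

-185.6900


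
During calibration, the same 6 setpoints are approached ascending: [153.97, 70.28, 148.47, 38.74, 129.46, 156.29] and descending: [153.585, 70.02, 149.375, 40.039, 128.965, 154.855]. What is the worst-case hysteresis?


|153.97 - 153.585| = 0.3850
|70.28 - 70.02| = 0.2600
|148.47 - 149.375| = 0.9050
|38.74 - 40.039| = 1.2990
|129.46 - 128.965| = 0.4950
|156.29 - 154.855| = 1.4350
hysteresis = max(diffs) = 1.4350

1.4350


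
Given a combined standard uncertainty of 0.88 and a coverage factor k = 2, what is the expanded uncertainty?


U = k * uc
U = 2 * 0.88
U = 1.7600

1.7600


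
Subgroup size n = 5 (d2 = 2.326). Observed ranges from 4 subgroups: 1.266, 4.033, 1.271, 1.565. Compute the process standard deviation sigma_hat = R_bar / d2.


R_bar = (1.266 + 4.033 + 1.271 + 1.565) / 4
R_bar = 8.135 / 4 = 2.03375
sigma_hat = R_bar / d2 = 2.03375 / 2.326 = 0.8744

0.8744


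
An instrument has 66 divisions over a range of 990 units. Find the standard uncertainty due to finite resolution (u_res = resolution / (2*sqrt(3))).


resolution = range / divisions
resolution = 990 / 66 = 15
u_res = resolution / (2*sqrt(3))
u_res = 15 / 3.4641016
u_res = 4.3301

4.3301


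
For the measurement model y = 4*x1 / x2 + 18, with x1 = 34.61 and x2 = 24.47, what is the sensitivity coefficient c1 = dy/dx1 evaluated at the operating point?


y = 4*x1 / x2 + 18
dy/dx1 = 4/x2
Evaluate at x2 = 24.47: c1 = 4 / 24.47
c1 = 0.1635

0.1635


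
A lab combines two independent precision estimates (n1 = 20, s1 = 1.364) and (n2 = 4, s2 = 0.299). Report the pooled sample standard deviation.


s_p = sqrt(((n1-1)*s1^2 + (n2-1)*s2^2) / (n1+n2-2))
numerator = (20-1)*1.364^2 + (4-1)*0.299^2 = 35.349424 + 0.268203 = 35.617627
denominator = 20 + 4 - 2 = 22
s_p^2 = 35.617627 / 22 = 1.618983
s_p = sqrt(1.618983) = 1.2724

1.2724


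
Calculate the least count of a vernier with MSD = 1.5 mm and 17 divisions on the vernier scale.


LC = MSD / n_div
= 1.5 / 17
= 0.0882

0.0882


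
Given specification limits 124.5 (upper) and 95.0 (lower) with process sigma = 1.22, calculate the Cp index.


Cp = (USL - LSL) / (6 * sigma)
= (124.5 - 95.0) / (6 * 1.22)
= 29.5000 / 7.3200
= 4.0301

4.0301


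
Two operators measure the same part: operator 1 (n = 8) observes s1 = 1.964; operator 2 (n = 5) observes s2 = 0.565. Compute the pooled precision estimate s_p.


s_p = sqrt(((n1-1)*s1^2 + (n2-1)*s2^2) / (n1+n2-2))
numerator = (8-1)*1.964^2 + (5-1)*0.565^2 = 27.001072 + 1.2769 = 28.277972
denominator = 8 + 5 - 2 = 11
s_p^2 = 28.277972 / 11 = 2.5707247
s_p = sqrt(2.5707247) = 1.6033

1.6033


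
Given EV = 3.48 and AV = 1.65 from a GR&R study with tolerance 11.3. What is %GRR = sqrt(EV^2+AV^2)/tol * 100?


GRR = sqrt(EV^2 + AV^2) = sqrt(3.48^2 + 1.65^2) = 3.8513504
%GRR = GRR / tol * 100 = 3.8513504 / 11.3 * 100
%GRR = 34.0827

34.0827


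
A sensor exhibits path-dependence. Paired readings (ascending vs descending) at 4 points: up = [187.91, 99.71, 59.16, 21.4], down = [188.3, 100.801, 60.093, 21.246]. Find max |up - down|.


|187.91 - 188.3| = 0.3900
|99.71 - 100.801| = 1.0910
|59.16 - 60.093| = 0.9330
|21.4 - 21.246| = 0.1540
hysteresis = max(diffs) = 1.0910

1.0910


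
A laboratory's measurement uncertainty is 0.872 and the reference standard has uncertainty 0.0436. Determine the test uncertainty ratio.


TUR = u_lab / u_ref
= 0.872 / 0.0436
= 20.0000

20.0000


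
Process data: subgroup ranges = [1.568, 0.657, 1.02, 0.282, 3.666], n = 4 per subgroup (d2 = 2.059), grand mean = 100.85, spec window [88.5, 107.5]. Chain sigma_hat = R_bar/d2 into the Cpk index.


R_bar = (1.568 + 0.657 + 1.02 + 0.282 + 3.666) / 5 = 1.4386
sigma = R_bar / d2 = 1.4386 / 2.059 = 0.69868868
Cp = (USL - LSL)/(6*sigma) = (107.5 - 88.5)/(6*0.69868868) = 4.5323
Cpu = (107.5 - 100.85)/(3*0.69868868) = 3.1726
Cpl = (100.85 - 88.5)/(3*0.69868868) = 5.8920
Cpk = min(Cpu, Cpl) = 3.1726

3.1726


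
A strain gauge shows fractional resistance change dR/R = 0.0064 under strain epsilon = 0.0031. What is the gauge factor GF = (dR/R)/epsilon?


GF = (dR/R) / epsilon
= 0.0064 / 0.0031
= 2.0645

2.0645


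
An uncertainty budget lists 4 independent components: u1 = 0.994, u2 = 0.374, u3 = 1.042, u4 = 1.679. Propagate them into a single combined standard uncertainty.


uc = sqrt(0.994^2 + 0.374^2 + 1.042^2 + 1.679^2)
uc = sqrt(5.032717)
uc = 2.2434

2.2434


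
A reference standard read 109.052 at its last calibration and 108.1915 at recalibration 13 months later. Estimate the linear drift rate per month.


rate = (v2 - v1) / months
= (108.1915 - 109.052) / 13
= -0.8605 / 13
= -0.0662

-0.0662


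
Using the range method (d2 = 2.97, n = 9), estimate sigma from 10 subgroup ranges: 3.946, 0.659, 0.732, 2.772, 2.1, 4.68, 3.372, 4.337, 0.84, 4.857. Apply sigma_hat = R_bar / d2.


R_bar = (3.946 + 0.659 + 0.732 + 2.772 + 2.1 + 4.68 + 3.372 + 4.337 + 0.84 + 4.857) / 10
R_bar = 28.295 / 10 = 2.8295
sigma_hat = R_bar / d2 = 2.8295 / 2.97 = 0.9527

0.9527


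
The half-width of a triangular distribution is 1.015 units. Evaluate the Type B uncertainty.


u_B = half_width / sqrt(6)
u_B = 1.015 / 2.4494897
u_B = 0.4144

0.4144


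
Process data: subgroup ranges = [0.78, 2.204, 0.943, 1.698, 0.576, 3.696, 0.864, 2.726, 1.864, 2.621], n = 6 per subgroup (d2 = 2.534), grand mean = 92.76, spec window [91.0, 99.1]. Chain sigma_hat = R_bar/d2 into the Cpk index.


R_bar = (0.78 + 2.204 + 0.943 + 1.698 + 0.576 + 3.696 + 0.864 + 2.726 + 1.864 + 2.621) / 10 = 1.7972
sigma = R_bar / d2 = 1.7972 / 2.534 = 0.70923441
Cp = (USL - LSL)/(6*sigma) = (99.1 - 91.0)/(6*0.70923441) = 1.9035
Cpu = (99.1 - 92.76)/(3*0.70923441) = 2.9797
Cpl = (92.76 - 91.0)/(3*0.70923441) = 0.8272
Cpk = min(Cpu, Cpl) = 0.8272

0.8272


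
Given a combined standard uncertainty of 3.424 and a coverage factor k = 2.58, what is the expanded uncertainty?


U = k * uc
U = 2.58 * 3.424
U = 8.8339

8.8339


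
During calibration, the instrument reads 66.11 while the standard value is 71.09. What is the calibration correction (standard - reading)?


Correction = standard - reading
= 71.09 - 66.11
= 4.9800

4.9800


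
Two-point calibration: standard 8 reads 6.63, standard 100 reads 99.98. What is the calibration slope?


slope = (y2 - y1) / (x2 - x1)
= (99.98 - 6.63) / (100 - 8)
= 93.3500 / 92
= 1.0147

1.0147


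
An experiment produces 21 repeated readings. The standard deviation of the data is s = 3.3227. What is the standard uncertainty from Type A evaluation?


u_A = s / sqrt(n)
u_A = 3.3227 / sqrt(21)
u_A = 3.3227 / 4.5825757
u_A = 0.7251

0.7251


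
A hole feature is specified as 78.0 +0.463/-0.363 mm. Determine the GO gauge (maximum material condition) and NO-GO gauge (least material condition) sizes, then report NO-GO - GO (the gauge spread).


GO = nominal - lower_tol (smallest hole = maximum material condition)
GO = 78.0 - 0.363 = 77.637
NO-GO = nominal + upper_tol (largest hole = least material condition)
NO-GO = 78.0 + 0.463 = 78.463
spread = NO-GO - GO = 78.463 - 77.637 = 0.8260

0.8260


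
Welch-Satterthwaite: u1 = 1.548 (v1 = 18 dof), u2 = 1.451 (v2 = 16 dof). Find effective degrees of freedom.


uc = sqrt(u1^2 + u2^2) = sqrt(1.548^2 + 1.451^2) = 2.1217222
v_eff = uc^4 / (u1^4/v1 + u2^4/v2)
= 2.1217222^4 / (1.548^4/18 + 1.451^4/16)
= 20.265349 / 0.59605974
v_eff = 33.9989

33.9989


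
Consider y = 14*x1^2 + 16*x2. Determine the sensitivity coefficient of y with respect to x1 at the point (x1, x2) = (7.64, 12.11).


y = 14*x1^2 + 16*x2
dy/dx1 = 2*14*x1
Evaluate at x1 = 7.64: c1 = 28 * 7.64
c1 = 213.9200

213.9200


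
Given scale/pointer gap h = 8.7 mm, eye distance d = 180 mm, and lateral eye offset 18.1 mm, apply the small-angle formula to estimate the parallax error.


error = h * offset / d
= 8.7 * 18.1 / 180
= 0.8748

0.8748


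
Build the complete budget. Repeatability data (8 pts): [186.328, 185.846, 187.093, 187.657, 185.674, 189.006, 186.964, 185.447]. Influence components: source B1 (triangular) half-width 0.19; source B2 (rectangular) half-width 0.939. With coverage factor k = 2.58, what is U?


mean = (186.328 + 185.846 + 187.093 + 187.657 + 185.674 + 189.006 + 186.964 + 185.447) / 8 = 186.751875
s = sqrt(sum((x - mean)^2)/(n-1)) = 1.1908273
u_A = s / sqrt(n) = 1.1908273 / sqrt(8) = 0.42102103
u_B1 = 0.19 / sqrt(6) = 0.077567175
u_B2 = 0.939 / sqrt(3) = 0.5421319
uc = sqrt(0.42102103^2 + 0.077567175^2 + 0.5421319^2) = 0.69078388
U = k * uc = 2.58 * 0.69078388
U = 1.7822

1.7822


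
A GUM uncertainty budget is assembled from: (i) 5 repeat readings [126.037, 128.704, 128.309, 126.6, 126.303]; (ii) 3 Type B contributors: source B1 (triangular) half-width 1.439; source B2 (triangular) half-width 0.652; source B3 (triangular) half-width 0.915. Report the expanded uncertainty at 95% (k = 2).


mean = (126.037 + 128.704 + 128.309 + 126.6 + 126.303) / 5 = 127.1906
s = sqrt(sum((x - mean)^2)/(n-1)) = 1.2256257
u_A = s / sqrt(n) = 1.2256257 / sqrt(5) = 0.54811648
u_B1 = 1.439 / sqrt(6) = 0.58746929
u_B2 = 0.652 / sqrt(6) = 0.26617789
u_B3 = 0.915 / sqrt(6) = 0.37354719
uc = sqrt(0.54811648^2 + 0.58746929^2 + 0.26617789^2 + 0.37354719^2) = 0.92517026
U = k * uc = 2 * 0.92517026
U = 1.8503

1.8503


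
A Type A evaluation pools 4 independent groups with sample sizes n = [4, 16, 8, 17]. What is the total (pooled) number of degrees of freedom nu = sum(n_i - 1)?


nu = sum_i (n_i - 1)
nu = ((4 - 1) + (16 - 1) + (8 - 1) + (17 - 1))
nu = 3 + 15 + 7 + 16
nu = 41

41


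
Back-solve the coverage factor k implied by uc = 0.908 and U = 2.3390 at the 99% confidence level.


k = U / uc
k = 2.3390 / 0.908
k = 2.576

2.576


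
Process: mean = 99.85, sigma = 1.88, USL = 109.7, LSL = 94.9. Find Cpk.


Cpu = (USL - mean) / (3*sigma) = (109.7 - 99.85) / (3*1.88) = 1.7465
Cpl = (mean - LSL) / (3*sigma) = (99.85 - 94.9) / (3*1.88) = 0.8777
Cpk = min(Cpu, Cpl) = 0.8777

0.8777


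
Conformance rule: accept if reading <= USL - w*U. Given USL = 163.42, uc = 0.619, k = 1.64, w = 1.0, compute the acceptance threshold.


U = k * uc = 1.64 * 0.619 = 1.01516
guard band g = w * U = 1.0 * 1.01516 = 1.01516
AL = USL - g = 163.42 - 1.01516
AL = 162.4048

162.4048


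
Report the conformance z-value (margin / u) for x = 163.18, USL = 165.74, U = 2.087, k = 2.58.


u = U / k = 2.087 / 2.58 = 0.80891473
margin = |USL - x| = |165.74 - 163.18| = 2.56
z = margin / u = 2.56 / 0.80891473
z = 3.1647

3.1647


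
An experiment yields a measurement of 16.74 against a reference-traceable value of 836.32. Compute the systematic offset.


Systematic error = measured - true
= 16.74 - 836.32
= -819.5800

-819.5800


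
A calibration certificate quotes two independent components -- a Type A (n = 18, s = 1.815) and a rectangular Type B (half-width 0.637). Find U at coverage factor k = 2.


u_A = s / sqrt(n) = 1.815 / sqrt(18) = 0.4277996
u_B = half_width / sqrt(3) = 0.637 / sqrt(3) = 0.36777212
uc = sqrt(u_A^2 + u_B^2) = sqrt(0.4277996^2 + 0.36777212^2) = 0.5641532
U = k * uc = 2 * 0.5641532
U = 1.1283

1.1283


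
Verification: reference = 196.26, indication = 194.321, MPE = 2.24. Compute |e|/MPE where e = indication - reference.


e = indication - reference = 194.321 - 196.26 = -1.9390
|e| = 1.9390
ratio = |e| / MPE = 1.9390 / 2.24
ratio = 0.8656

0.8656


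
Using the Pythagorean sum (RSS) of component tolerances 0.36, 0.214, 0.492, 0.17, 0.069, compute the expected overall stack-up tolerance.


RSS = sqrt(0.36^2 + 0.214^2 + 0.492^2 + 0.17^2 + 0.069^2)
= sqrt(0.451121)
= 0.6717

0.6717


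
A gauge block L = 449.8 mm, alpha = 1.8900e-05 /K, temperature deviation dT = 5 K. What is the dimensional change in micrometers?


dL = L * alpha * dT
= 449.8 * 1.8900e-05 * 5
= 0.0425061 mm
dL_um = 0.0425061 * 1000 = 42.5061 um

42.5061


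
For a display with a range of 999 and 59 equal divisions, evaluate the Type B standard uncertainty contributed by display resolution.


resolution = range / divisions
resolution = 999 / 59 = 16.932203
u_res = resolution / (2*sqrt(3))
u_res = 16.932203 / 3.4641016
u_res = 4.8879

4.8879


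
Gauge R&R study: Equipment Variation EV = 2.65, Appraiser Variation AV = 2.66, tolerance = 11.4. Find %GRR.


GRR = sqrt(EV^2 + AV^2) = sqrt(2.65^2 + 2.66^2) = 3.7547437
%GRR = GRR / tol * 100 = 3.7547437 / 11.4 * 100
%GRR = 32.9363

32.9363


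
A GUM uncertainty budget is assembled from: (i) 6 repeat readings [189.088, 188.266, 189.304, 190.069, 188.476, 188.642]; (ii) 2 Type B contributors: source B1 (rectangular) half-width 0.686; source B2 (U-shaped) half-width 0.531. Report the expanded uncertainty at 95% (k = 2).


mean = (189.088 + 188.266 + 189.304 + 190.069 + 188.476 + 188.642) / 6 = 188.9741667
s = sqrt(sum((x - mean)^2)/(n-1)) = 0.66036548
u_A = s / sqrt(n) = 0.66036548 / sqrt(6) = 0.26959308
u_B1 = 0.686 / sqrt(3) = 0.39606228
u_B2 = 0.531 / sqrt(2) = 0.3754737
uc = sqrt(0.26959308^2 + 0.39606228^2 + 0.3754737^2) = 0.60870868
U = k * uc = 2 * 0.60870868
U = 1.2174

1.2174


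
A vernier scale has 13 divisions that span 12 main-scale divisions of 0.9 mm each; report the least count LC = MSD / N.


LC = MSD / n_div
= 0.9 / 13
= 0.0692

0.0692


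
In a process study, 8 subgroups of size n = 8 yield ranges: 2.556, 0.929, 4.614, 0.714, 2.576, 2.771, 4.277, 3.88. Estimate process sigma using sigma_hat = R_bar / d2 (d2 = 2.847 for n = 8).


R_bar = (2.556 + 0.929 + 4.614 + 0.714 + 2.576 + 2.771 + 4.277 + 3.88) / 8
R_bar = 22.317 / 8 = 2.789625
sigma_hat = R_bar / d2 = 2.789625 / 2.847 = 0.9798

0.9798


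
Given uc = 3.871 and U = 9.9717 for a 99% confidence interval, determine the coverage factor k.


k = U / uc
k = 9.9717 / 3.871
k = 2.576

2.576


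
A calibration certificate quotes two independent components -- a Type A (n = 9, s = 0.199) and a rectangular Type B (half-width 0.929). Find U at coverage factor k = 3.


u_A = s / sqrt(n) = 0.199 / sqrt(9) = 0.066333333
u_B = half_width / sqrt(3) = 0.929 / sqrt(3) = 0.5363584
uc = sqrt(u_A^2 + u_B^2) = sqrt(0.066333333^2 + 0.5363584^2) = 0.54044467
U = k * uc = 3 * 0.54044467
U = 1.6213

1.6213


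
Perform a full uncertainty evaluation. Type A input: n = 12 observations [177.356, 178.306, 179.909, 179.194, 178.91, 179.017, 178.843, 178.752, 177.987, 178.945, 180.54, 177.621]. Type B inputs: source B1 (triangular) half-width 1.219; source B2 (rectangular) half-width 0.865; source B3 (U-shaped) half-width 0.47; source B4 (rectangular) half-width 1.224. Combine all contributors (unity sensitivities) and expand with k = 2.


mean = (177.356 + 178.306 + 179.909 + 179.194 + 178.91 + 179.017 + 178.843 + 178.752 + 177.987 + 178.945 + 180.54 + 177.621) / 12 = 178.7816667
s = sqrt(sum((x - mean)^2)/(n-1)) = 0.89814114
u_A = s / sqrt(n) = 0.89814114 / sqrt(12) = 0.25927101
u_B1 = 1.219 / sqrt(6) = 0.49765467
u_B2 = 0.865 / sqrt(3) = 0.49940798
u_B3 = 0.47 / sqrt(2) = 0.33234019
u_B4 = 1.224 / sqrt(3) = 0.70667673
uc = sqrt(0.25927101^2 + 0.49765467^2 + 0.49940798^2 + 0.33234019^2 + 0.70667673^2) = 1.0835737
U = k * uc = 2 * 1.0835737
U = 2.1671

2.1671


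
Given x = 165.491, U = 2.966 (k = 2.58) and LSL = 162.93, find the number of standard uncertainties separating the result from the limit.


u = U / k = 2.966 / 2.58 = 1.1496124
margin = |LSL - x| = |162.93 - 165.491| = 2.561
z = margin / u = 2.561 / 1.1496124
z = 2.2277

2.2277


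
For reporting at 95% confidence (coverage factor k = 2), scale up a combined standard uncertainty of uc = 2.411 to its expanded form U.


U = k * uc
U = 2 * 2.411
U = 4.8220

4.8220


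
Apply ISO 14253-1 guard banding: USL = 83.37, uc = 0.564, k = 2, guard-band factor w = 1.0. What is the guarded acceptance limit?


U = k * uc = 2 * 0.564 = 1.128
guard band g = w * U = 1.0 * 1.128 = 1.128
AL = USL - g = 83.37 - 1.128
AL = 82.2420

82.2420


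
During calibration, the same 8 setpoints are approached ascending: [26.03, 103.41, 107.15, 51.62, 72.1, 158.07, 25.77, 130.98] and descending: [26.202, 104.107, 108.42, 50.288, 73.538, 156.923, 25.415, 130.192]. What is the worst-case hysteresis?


|26.03 - 26.202| = 0.1720
|103.41 - 104.107| = 0.6970
|107.15 - 108.42| = 1.2700
|51.62 - 50.288| = 1.3320
|72.1 - 73.538| = 1.4380
|158.07 - 156.923| = 1.1470
|25.77 - 25.415| = 0.3550
|130.98 - 130.192| = 0.7880
hysteresis = max(diffs) = 1.4380

1.4380


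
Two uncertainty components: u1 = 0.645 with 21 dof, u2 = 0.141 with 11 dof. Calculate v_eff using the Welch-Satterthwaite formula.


uc = sqrt(u1^2 + u2^2) = sqrt(0.645^2 + 0.141^2) = 0.66023178
v_eff = uc^4 / (u1^4/v1 + u2^4/v2)
= 0.66023178^4 / (0.645^4/21 + 0.141^4/11)
= 0.19001404 / 0.0082776846
v_eff = 22.9550

22.9550


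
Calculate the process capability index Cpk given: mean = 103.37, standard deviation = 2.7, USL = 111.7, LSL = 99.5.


Cpu = (USL - mean) / (3*sigma) = (111.7 - 103.37) / (3*2.7) = 1.0284
Cpl = (mean - LSL) / (3*sigma) = (103.37 - 99.5) / (3*2.7) = 0.4778
Cpk = min(Cpu, Cpl) = 0.4778

0.4778


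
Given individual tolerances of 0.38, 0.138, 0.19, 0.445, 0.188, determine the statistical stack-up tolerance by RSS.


RSS = sqrt(0.38^2 + 0.138^2 + 0.19^2 + 0.445^2 + 0.188^2)
= sqrt(0.432913)
= 0.6580

0.6580


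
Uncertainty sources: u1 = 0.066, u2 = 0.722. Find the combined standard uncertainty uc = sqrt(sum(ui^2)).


uc = sqrt(0.066^2 + 0.722^2)
uc = sqrt(0.52564)
uc = 0.7250

0.7250


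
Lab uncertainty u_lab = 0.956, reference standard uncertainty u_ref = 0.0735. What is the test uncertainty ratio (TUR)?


TUR = u_lab / u_ref
= 0.956 / 0.0735
= 13.0068

13.0068


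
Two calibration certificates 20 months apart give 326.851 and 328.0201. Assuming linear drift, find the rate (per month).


rate = (v2 - v1) / months
= (328.0201 - 326.851) / 20
= 1.1691 / 20
= 0.0585

0.0585


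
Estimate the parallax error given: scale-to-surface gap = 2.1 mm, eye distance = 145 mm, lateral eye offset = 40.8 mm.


error = h * offset / d
= 2.1 * 40.8 / 145
= 0.5909

0.5909


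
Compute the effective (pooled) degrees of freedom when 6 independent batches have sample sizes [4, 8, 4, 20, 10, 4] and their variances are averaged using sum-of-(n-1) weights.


nu = sum_i (n_i - 1)
nu = ((4 - 1) + (8 - 1) + (4 - 1) + (20 - 1) + (10 - 1) + (4 - 1))
nu = 3 + 7 + 3 + 19 + 9 + 3
nu = 44

44


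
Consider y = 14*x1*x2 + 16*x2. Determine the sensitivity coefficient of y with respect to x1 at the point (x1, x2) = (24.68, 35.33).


y = 14*x1*x2 + 16*x2
dy/dx1 = 14*x2
Evaluate at x2 = 35.33: c1 = 14 * 35.33
c1 = 494.6200

494.6200


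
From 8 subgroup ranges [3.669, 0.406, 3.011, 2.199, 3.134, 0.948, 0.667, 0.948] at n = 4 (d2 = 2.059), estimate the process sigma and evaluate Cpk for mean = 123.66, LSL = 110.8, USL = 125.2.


R_bar = (3.669 + 0.406 + 3.011 + 2.199 + 3.134 + 0.948 + 0.667 + 0.948) / 8 = 1.87275
sigma = R_bar / d2 = 1.87275 / 2.059 = 0.90954347
Cp = (USL - LSL)/(6*sigma) = (125.2 - 110.8)/(6*0.90954347) = 2.6387
Cpu = (125.2 - 123.66)/(3*0.90954347) = 0.5644
Cpl = (123.66 - 110.8)/(3*0.90954347) = 4.7130
Cpk = min(Cpu, Cpl) = 0.5644

0.5644


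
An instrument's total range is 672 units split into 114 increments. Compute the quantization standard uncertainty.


resolution = range / divisions
resolution = 672 / 114 = 5.8947368
u_res = resolution / (2*sqrt(3))
u_res = 5.8947368 / 3.4641016
u_res = 1.7017

1.7017


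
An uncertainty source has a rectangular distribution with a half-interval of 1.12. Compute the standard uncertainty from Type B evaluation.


u_B = half_width / sqrt(3)
u_B = 1.12 / 1.7320508
u_B = 0.6466

0.6466


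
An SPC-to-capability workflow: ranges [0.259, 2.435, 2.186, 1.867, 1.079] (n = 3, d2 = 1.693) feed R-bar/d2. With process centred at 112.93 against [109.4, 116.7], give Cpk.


R_bar = (0.259 + 2.435 + 2.186 + 1.867 + 1.079) / 5 = 1.5652
sigma = R_bar / d2 = 1.5652 / 1.693 = 0.9245127
Cp = (USL - LSL)/(6*sigma) = (116.7 - 109.4)/(6*0.9245127) = 1.3160
Cpu = (116.7 - 112.93)/(3*0.9245127) = 1.3593
Cpl = (112.93 - 109.4)/(3*0.9245127) = 1.2727
Cpk = min(Cpu, Cpl) = 1.2727

1.2727


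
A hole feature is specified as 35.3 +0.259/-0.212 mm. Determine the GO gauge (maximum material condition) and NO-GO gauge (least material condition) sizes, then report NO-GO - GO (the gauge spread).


GO = nominal - lower_tol (smallest hole = maximum material condition)
GO = 35.3 - 0.212 = 35.088
NO-GO = nominal + upper_tol (largest hole = least material condition)
NO-GO = 35.3 + 0.259 = 35.559
spread = NO-GO - GO = 35.559 - 35.088 = 0.4710

0.4710


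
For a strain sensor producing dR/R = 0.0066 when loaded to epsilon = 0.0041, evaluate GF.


GF = (dR/R) / epsilon
= 0.0066 / 0.0041
= 1.6098

1.6098


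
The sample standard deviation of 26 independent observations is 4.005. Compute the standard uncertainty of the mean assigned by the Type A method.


u_A = s / sqrt(n)
u_A = 4.005 / sqrt(26)
u_A = 4.005 / 5.0990195
u_A = 0.7854

0.7854


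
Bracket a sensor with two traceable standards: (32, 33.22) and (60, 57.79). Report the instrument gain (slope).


slope = (y2 - y1) / (x2 - x1)
= (57.79 - 33.22) / (60 - 32)
= 24.5700 / 28
= 0.8775

0.8775


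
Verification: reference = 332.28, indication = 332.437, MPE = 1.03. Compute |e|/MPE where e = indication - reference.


e = indication - reference = 332.437 - 332.28 = 0.1570
|e| = 0.1570
ratio = |e| / MPE = 0.1570 / 1.03
ratio = 0.1524

0.1524


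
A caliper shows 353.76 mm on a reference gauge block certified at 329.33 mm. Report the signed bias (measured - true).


Systematic error = measured - true
= 353.76 - 329.33
= 24.4300

24.4300


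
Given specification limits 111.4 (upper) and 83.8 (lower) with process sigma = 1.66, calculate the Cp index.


Cp = (USL - LSL) / (6 * sigma)
= (111.4 - 83.8) / (6 * 1.66)
= 27.6000 / 9.9600
= 2.7711

2.7711


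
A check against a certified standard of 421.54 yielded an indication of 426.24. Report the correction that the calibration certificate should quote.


Correction = standard - reading
= 421.54 - 426.24
= -4.7000

-4.7000


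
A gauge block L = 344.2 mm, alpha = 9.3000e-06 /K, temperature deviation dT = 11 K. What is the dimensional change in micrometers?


dL = L * alpha * dT
= 344.2 * 9.3000e-06 * 11
= 0.0352117 mm
dL_um = 0.0352117 * 1000 = 35.2117 um

35.2117


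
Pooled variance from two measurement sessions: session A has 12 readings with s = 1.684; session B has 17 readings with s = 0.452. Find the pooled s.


s_p = sqrt(((n1-1)*s1^2 + (n2-1)*s2^2) / (n1+n2-2))
numerator = (12-1)*1.684^2 + (17-1)*0.452^2 = 31.194416 + 3.268864 = 34.46328
denominator = 12 + 17 - 2 = 27
s_p^2 = 34.46328 / 27 = 1.2764178
s_p = sqrt(1.2764178) = 1.1298

1.1298


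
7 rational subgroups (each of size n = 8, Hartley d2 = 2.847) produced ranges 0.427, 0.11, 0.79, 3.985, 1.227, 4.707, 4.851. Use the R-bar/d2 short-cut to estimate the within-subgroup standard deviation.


R_bar = (0.427 + 0.11 + 0.79 + 3.985 + 1.227 + 4.707 + 4.851) / 7
R_bar = 16.097 / 7 = 2.2995714
sigma_hat = R_bar / d2 = 2.2995714 / 2.847 = 0.8077

0.8077


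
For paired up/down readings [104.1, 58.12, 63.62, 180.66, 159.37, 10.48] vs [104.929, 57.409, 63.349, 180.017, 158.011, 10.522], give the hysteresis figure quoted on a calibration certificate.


|104.1 - 104.929| = 0.8290
|58.12 - 57.409| = 0.7110
|63.62 - 63.349| = 0.2710
|180.66 - 180.017| = 0.6430
|159.37 - 158.011| = 1.3590
|10.48 - 10.522| = 0.0420
hysteresis = max(diffs) = 1.3590

1.3590


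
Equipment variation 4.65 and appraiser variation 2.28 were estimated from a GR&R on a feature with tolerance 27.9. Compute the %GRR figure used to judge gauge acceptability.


GRR = sqrt(EV^2 + AV^2) = sqrt(4.65^2 + 2.28^2) = 5.1788898
%GRR = GRR / tol * 100 = 5.1788898 / 27.9 * 100
%GRR = 18.5623

18.5623


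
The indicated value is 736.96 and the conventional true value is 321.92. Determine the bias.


Systematic error = measured - true
= 736.96 - 321.92
= 415.0400

415.0400


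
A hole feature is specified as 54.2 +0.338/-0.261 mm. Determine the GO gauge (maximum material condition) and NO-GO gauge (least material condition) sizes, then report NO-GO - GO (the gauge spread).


GO = nominal - lower_tol (smallest hole = maximum material condition)
GO = 54.2 - 0.261 = 53.939
NO-GO = nominal + upper_tol (largest hole = least material condition)
NO-GO = 54.2 + 0.338 = 54.538
spread = NO-GO - GO = 54.538 - 53.939 = 0.5990

0.5990


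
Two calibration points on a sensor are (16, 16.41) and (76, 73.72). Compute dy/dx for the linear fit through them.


slope = (y2 - y1) / (x2 - x1)
= (73.72 - 16.41) / (76 - 16)
= 57.3100 / 60
= 0.9552

0.9552


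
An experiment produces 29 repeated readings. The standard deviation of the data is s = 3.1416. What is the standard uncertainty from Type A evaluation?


u_A = s / sqrt(n)
u_A = 3.1416 / sqrt(29)
u_A = 3.1416 / 5.3851648
u_A = 0.5834

0.5834


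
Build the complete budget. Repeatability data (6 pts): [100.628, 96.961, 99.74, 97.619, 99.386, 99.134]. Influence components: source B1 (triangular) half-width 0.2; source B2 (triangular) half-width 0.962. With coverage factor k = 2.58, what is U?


mean = (100.628 + 96.961 + 99.74 + 97.619 + 99.386 + 99.134) / 6 = 98.91133333
s = sqrt(sum((x - mean)^2)/(n-1)) = 1.3698502
u_A = s / sqrt(n) = 1.3698502 / sqrt(6) = 0.559239
u_B1 = 0.2 / sqrt(6) = 0.081649658
u_B2 = 0.962 / sqrt(6) = 0.39273486
uc = sqrt(0.559239^2 + 0.081649658^2 + 0.39273486^2) = 0.68822641
U = k * uc = 2.58 * 0.68822641
U = 1.7756

1.7756


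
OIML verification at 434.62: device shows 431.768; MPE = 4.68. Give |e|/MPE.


e = indication - reference = 431.768 - 434.62 = -2.8520
|e| = 2.8520
ratio = |e| / MPE = 2.8520 / 4.68
ratio = 0.6094

0.6094


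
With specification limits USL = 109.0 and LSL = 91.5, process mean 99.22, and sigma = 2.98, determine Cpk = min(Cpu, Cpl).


Cpu = (USL - mean) / (3*sigma) = (109.0 - 99.22) / (3*2.98) = 1.0940
Cpl = (mean - LSL) / (3*sigma) = (99.22 - 91.5) / (3*2.98) = 0.8635
Cpk = min(Cpu, Cpl) = 0.8635

0.8635


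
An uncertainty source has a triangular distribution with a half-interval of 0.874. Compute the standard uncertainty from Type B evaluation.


u_B = half_width / sqrt(6)
u_B = 0.874 / 2.4494897
u_B = 0.3568

0.3568


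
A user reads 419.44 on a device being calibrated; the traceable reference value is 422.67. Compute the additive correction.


Correction = standard - reading
= 422.67 - 419.44
= 3.2300

3.2300


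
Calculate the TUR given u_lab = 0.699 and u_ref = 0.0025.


TUR = u_lab / u_ref
= 0.699 / 0.0025
= 279.6000

279.6000


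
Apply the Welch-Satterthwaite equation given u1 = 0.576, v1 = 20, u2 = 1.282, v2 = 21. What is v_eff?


uc = sqrt(u1^2 + u2^2) = sqrt(0.576^2 + 1.282^2) = 1.4054537
v_eff = uc^4 / (u1^4/v1 + u2^4/v2)
= 1.4054537^4 / (0.576^4/20 + 1.282^4/21)
= 3.9018105 / 0.13413096
v_eff = 29.0896

29.0896


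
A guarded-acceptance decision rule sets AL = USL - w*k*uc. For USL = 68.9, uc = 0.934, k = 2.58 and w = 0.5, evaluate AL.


U = k * uc = 2.58 * 0.934 = 2.40972
guard band g = w * U = 0.5 * 2.40972 = 1.20486
AL = USL - g = 68.9 - 1.20486
AL = 67.6951

67.6951


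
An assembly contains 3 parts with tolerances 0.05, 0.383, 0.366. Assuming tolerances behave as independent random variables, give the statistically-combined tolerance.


RSS = sqrt(0.05^2 + 0.383^2 + 0.366^2)
= sqrt(0.283145)
= 0.5321

0.5321


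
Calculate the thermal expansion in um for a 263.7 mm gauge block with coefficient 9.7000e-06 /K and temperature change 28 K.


dL = L * alpha * dT
= 263.7 * 9.7000e-06 * 28
= 0.0716209 mm
dL_um = 0.0716209 * 1000 = 71.6209 um

71.6209


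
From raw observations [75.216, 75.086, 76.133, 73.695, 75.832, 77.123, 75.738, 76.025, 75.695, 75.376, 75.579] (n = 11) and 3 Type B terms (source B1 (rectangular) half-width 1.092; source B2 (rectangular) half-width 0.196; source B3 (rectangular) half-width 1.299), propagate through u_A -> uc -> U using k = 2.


mean = (75.216 + 75.086 + 76.133 + 73.695 + 75.832 + 77.123 + 75.738 + 76.025 + 75.695 + 75.376 + 75.579) / 11 = 75.59072727
s = sqrt(sum((x - mean)^2)/(n-1)) = 0.8340554
u_A = s / sqrt(n) = 0.8340554 / sqrt(11) = 0.25147717
u_B1 = 1.092 / sqrt(3) = 0.63046649
u_B2 = 0.196 / sqrt(3) = 0.11316065
u_B3 = 1.299 / sqrt(3) = 0.749978
uc = sqrt(0.25147717^2 + 0.63046649^2 + 0.11316065^2 + 0.749978^2) = 1.0178414
U = k * uc = 2 * 1.0178414
U = 2.0357

2.0357


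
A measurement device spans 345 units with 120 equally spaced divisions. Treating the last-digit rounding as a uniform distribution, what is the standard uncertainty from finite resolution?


resolution = range / divisions
resolution = 345 / 120 = 2.875
u_res = resolution / (2*sqrt(3))
u_res = 2.875 / 3.4641016
u_res = 0.8299

0.8299


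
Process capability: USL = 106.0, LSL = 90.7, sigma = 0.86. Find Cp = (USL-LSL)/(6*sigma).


Cp = (USL - LSL) / (6 * sigma)
= (106.0 - 90.7) / (6 * 0.86)
= 15.3000 / 5.1600
= 2.9651

2.9651


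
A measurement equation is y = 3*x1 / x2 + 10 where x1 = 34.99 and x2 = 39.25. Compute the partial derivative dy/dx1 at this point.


y = 3*x1 / x2 + 10
dy/dx1 = 3/x2
Evaluate at x2 = 39.25: c1 = 3 / 39.25
c1 = 0.0764

0.0764


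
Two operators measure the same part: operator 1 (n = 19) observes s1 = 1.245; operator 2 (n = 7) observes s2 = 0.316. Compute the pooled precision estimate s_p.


s_p = sqrt(((n1-1)*s1^2 + (n2-1)*s2^2) / (n1+n2-2))
numerator = (19-1)*1.245^2 + (7-1)*0.316^2 = 27.90045 + 0.599136 = 28.499586
denominator = 19 + 7 - 2 = 24
s_p^2 = 28.499586 / 24 = 1.1874828
s_p = sqrt(1.1874828) = 1.0897

1.0897


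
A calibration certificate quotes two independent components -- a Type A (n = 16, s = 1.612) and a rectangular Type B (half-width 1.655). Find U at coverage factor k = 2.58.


u_A = s / sqrt(n) = 1.612 / sqrt(16) = 0.403
u_B = half_width / sqrt(3) = 1.655 / sqrt(3) = 0.9555147
uc = sqrt(u_A^2 + u_B^2) = sqrt(0.403^2 + 0.9555147^2) = 1.0370233
U = k * uc = 2.58 * 1.0370233
U = 2.6755

2.6755


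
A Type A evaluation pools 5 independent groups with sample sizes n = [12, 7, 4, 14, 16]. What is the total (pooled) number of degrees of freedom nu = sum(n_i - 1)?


nu = sum_i (n_i - 1)
nu = ((12 - 1) + (7 - 1) + (4 - 1) + (14 - 1) + (16 - 1))
nu = 11 + 6 + 3 + 13 + 15
nu = 48

48


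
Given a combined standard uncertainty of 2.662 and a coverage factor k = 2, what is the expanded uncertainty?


U = k * uc
U = 2 * 2.662
U = 5.3240

5.3240


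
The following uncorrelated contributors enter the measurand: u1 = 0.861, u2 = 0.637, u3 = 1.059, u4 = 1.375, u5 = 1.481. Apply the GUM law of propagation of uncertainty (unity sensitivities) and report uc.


uc = sqrt(0.861^2 + 0.637^2 + 1.059^2 + 1.375^2 + 1.481^2)
uc = sqrt(6.352557)
uc = 2.5204

2.5204


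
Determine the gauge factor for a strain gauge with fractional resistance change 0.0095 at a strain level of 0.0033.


GF = (dR/R) / epsilon
= 0.0095 / 0.0033
= 2.8788

2.8788


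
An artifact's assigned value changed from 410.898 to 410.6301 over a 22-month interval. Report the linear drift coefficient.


rate = (v2 - v1) / months
= (410.6301 - 410.898) / 22
= -0.2679 / 22
= -0.0122

-0.0122


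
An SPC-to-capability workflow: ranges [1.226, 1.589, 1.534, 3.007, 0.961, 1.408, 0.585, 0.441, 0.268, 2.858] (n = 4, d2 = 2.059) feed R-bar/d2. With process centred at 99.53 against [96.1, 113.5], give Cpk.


R_bar = (1.226 + 1.589 + 1.534 + 3.007 + 0.961 + 1.408 + 0.585 + 0.441 + 0.268 + 2.858) / 10 = 1.3877
sigma = R_bar / d2 = 1.3877 / 2.059 = 0.67396795
Cp = (USL - LSL)/(6*sigma) = (113.5 - 96.1)/(6*0.67396795) = 4.3029
Cpu = (113.5 - 99.53)/(3*0.67396795) = 6.9093
Cpl = (99.53 - 96.1)/(3*0.67396795) = 1.6964
Cpk = min(Cpu, Cpl) = 1.6964

1.6964


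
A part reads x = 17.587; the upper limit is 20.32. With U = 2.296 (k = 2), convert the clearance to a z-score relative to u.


u = U / k = 2.296 / 2 = 1.148
margin = |USL - x| = |20.32 - 17.587| = 2.733
z = margin / u = 2.733 / 1.148
z = 2.3807

2.3807


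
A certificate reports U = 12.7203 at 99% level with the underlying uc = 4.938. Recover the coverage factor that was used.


k = U / uc
k = 12.7203 / 4.938
k = 2.576

2.576


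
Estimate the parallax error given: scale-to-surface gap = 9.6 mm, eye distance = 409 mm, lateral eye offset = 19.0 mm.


error = h * offset / d
= 9.6 * 19.0 / 409
= 0.4460

0.4460


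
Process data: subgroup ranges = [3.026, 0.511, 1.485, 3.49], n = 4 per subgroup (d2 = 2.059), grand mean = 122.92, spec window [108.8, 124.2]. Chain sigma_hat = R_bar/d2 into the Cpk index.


R_bar = (3.026 + 0.511 + 1.485 + 3.49) / 4 = 2.128
sigma = R_bar / d2 = 2.128 / 2.059 = 1.0335114
Cp = (USL - LSL)/(6*sigma) = (124.2 - 108.8)/(6*1.0335114) = 2.4834
Cpu = (124.2 - 122.92)/(3*1.0335114) = 0.4128
Cpl = (122.92 - 108.8)/(3*1.0335114) = 4.5541
Cpk = min(Cpu, Cpl) = 0.4128

0.4128


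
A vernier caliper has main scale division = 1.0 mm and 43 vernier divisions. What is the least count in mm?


LC = MSD / n_div
= 1.0 / 43
= 0.0233

0.0233


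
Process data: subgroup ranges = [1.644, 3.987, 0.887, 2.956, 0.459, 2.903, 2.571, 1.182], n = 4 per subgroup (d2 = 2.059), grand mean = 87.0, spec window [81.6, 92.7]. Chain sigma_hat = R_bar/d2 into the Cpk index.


R_bar = (1.644 + 3.987 + 0.887 + 2.956 + 0.459 + 2.903 + 2.571 + 1.182) / 8 = 2.073625
sigma = R_bar / d2 = 2.073625 / 2.059 = 1.007103
Cp = (USL - LSL)/(6*sigma) = (92.7 - 81.6)/(6*1.007103) = 1.8370
Cpu = (92.7 - 87.0)/(3*1.007103) = 1.8866
Cpl = (87.0 - 81.6)/(3*1.007103) = 1.7873
Cpk = min(Cpu, Cpl) = 1.7873

1.7873


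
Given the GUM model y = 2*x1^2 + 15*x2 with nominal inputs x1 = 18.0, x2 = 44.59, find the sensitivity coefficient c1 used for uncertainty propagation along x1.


y = 2*x1^2 + 15*x2
dy/dx1 = 2*2*x1
Evaluate at x1 = 18.0: c1 = 4 * 18.0
c1 = 72.0000

72.0000


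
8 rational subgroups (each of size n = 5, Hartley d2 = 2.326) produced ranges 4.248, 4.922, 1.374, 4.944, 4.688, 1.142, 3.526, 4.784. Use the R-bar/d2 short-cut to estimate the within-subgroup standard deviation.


R_bar = (4.248 + 4.922 + 1.374 + 4.944 + 4.688 + 1.142 + 3.526 + 4.784) / 8
R_bar = 29.628 / 8 = 3.7035
sigma_hat = R_bar / d2 = 3.7035 / 2.326 = 1.5922

1.5922


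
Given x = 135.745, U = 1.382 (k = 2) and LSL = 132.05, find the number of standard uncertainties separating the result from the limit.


u = U / k = 1.382 / 2 = 0.691
margin = |LSL - x| = |132.05 - 135.745| = 3.695
z = margin / u = 3.695 / 0.691
z = 5.3473

5.3473


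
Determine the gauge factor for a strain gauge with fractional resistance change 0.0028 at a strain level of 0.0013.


GF = (dR/R) / epsilon
= 0.0028 / 0.0013
= 2.1538

2.1538


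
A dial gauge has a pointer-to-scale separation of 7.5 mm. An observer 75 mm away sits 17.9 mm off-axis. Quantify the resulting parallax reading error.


error = h * offset / d
= 7.5 * 17.9 / 75
= 1.7900

1.7900


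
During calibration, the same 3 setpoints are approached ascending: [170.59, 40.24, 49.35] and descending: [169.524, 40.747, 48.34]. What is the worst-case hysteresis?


|170.59 - 169.524| = 1.0660
|40.24 - 40.747| = 0.5070
|49.35 - 48.34| = 1.0100
hysteresis = max(diffs) = 1.0660

1.0660


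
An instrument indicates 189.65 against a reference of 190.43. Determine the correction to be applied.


Correction = standard - reading
= 190.43 - 189.65
= 0.7800

0.7800


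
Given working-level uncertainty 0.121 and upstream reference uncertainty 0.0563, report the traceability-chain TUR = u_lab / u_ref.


TUR = u_lab / u_ref
= 0.121 / 0.0563
= 2.1492

2.1492


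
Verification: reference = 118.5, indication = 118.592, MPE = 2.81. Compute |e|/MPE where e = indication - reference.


e = indication - reference = 118.592 - 118.5 = 0.0920
|e| = 0.0920
ratio = |e| / MPE = 0.0920 / 2.81
ratio = 0.0327

0.0327


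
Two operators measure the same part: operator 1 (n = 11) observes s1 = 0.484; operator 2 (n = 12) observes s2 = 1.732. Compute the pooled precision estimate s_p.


s_p = sqrt(((n1-1)*s1^2 + (n2-1)*s2^2) / (n1+n2-2))
numerator = (11-1)*0.484^2 + (12-1)*1.732^2 = 2.34256 + 32.998064 = 35.340624
denominator = 11 + 12 - 2 = 21
s_p^2 = 35.340624 / 21 = 1.6828869
s_p = sqrt(1.6828869) = 1.2973

1.2973
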